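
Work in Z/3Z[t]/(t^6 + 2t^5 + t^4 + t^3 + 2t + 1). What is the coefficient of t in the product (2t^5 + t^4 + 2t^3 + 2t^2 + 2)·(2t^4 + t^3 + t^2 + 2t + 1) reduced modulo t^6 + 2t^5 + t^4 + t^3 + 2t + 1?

0

Multiply in Z/3Z[t]: (2t^5 + t^4 + 2t^3 + 2t^2 + 2)·(2t^4 + t^3 + t^2 + 2t + 1) = t^9 + t^8 + t^7 + 2t^6 + 2t^5 + 2t^4 + 2t^3 + t^2 + t + 2.
Reduce using t^6 ≡ t^5 + 2t^4 + 2t^3 + t + 2 (mod t^6 + 2t^5 + t^4 + t^3 + 2t + 1).
Reduced: 2t^5 + 2t^3 + t^2 + 1.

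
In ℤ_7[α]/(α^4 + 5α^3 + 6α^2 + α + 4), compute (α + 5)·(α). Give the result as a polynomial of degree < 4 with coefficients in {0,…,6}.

Multiply in ℤ_7[α]: (α + 5)·(α) = α^2 + 5α.
Reduced: α^2 + 5α.

α^2 + 5α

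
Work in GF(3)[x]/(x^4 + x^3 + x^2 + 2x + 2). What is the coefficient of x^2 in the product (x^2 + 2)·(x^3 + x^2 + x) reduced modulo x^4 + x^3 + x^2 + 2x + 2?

0

Multiply in GF(3)[x]: (x^2 + 2)·(x^3 + x^2 + x) = x^5 + x^4 + 2x^2 + 2x.
Reduce using x^4 ≡ 2x^3 + 2x^2 + x + 1 (mod x^4 + x^3 + x^2 + 2x + 2).
Reduced: 2x^3.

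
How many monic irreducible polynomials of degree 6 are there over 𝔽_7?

The number of monic irreducibles of degree 6 over GF(7) is (1/6)·Σ_{d∣6} μ(6/d) 7^d.
Divisors of 6: 1, 2, 3, 6; μ(6/d) for each: 1, -1, -1, 1.
Σ = 7^1 − 7^2 − 7^3 + 7^6 = 117264.
N = 117264/6 = 19544.

19544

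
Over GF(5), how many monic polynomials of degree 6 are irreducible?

2580

The number of monic irreducibles of degree 6 over GF(5) is (1/6)·Σ_{d∣6} μ(6/d) 5^d.
Divisors of 6: 1, 2, 3, 6; μ(6/d) for each: 1, -1, -1, 1.
Σ = 5^1 − 5^2 − 5^3 + 5^6 = 15480.
N = 15480/6 = 2580.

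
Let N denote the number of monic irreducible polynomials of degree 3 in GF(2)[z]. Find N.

2

Gauss's count: N_{2}(3) = (1/3) Σ_{d|3} μ(3/d)·2^d.
Divisors of 3: 1, 3; μ(3/d) for each: -1, 1.
Σ = − 2^1 + 2^3 = 6.
N = 6/3 = 2.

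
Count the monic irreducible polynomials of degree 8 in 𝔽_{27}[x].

35303625630

Gauss's count: N_{27}(8) = (1/8) Σ_{d|8} μ(8/d)·27^d.
Divisors of 8: 1, 2, 4, 8; μ(8/d) for each: 0, 0, -1, 1.
Σ = − 27^4 + 27^8 = 282429005040.
N = 282429005040/8 = 35303625630.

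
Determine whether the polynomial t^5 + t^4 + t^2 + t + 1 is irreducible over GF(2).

Write P(t) = t^5 + t^4 + t^2 + t + 1.
Check for roots in GF(2): P(0) = 1; P(1) = 1.
No roots, so no linear factors.
Monic irreducibles of degree 2 over GF(2): t^2 + t + 1.
None of them divide P (all give nonzero remainder).
No irreducible factor of degree ≤ 2 exists, so P is irreducible over GF(2).

Yes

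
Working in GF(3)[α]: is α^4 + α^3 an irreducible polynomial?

No

Write P(α) = α^4 + α^3.
Check for roots in GF(3): P(0) = 0 → root; P(1) = 2; P(2) = 0 → root.
P(0) = 0, so (α) divides P(α); P is reducible.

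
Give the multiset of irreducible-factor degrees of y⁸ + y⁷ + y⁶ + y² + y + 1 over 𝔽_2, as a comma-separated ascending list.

Write h(y) = y⁸ + y⁷ + y⁶ + y² + y + 1.
Roots in 𝔽_2: h(0) = 1; h(1) = 0 → root.
Linear factors from roots: (y + 1).
Complete factorization: h(y) = (y + 1)^2·(y² + y + 1)^3.
Factor degrees with multiplicity: 1 + 1 + 2 + 2 + 2 = 8.

1, 1, 2, 2, 2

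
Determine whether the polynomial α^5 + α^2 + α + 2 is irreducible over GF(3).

Write m(α) = α^5 + α^2 + α + 2.
Check for roots in GF(3): m(0) = 2; m(1) = 2; m(2) = 1.
No roots, so no linear factors.
Monic irreducibles of degree 2 over GF(3): α^2 + 1, α^2 + α + 2, α^2 + 2α + 2.
None of them divide m (all give nonzero remainder).
No irreducible factor of degree ≤ 2 exists, so m is irreducible over GF(3).

Yes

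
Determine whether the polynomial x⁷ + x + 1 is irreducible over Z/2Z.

Write m(x) = x⁷ + x + 1.
Check for roots in Z/2Z: m(0) = 1; m(1) = 1.
No roots, so no linear factors.
Monic irreducibles of degree 2 over GF(2): x² + x + 1.
None of them divide m (all give nonzero remainder).
Monic irreducibles of degree 3 over GF(2): x³ + x + 1, x³ + x² + 1.
None of them divide m (all give nonzero remainder).
No irreducible factor of degree ≤ 3 exists, so m is irreducible over GF(2).

Yes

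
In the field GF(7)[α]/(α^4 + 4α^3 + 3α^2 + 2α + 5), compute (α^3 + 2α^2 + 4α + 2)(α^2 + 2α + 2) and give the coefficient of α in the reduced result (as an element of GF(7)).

0

Multiply in GF(7)[α]: (α^3 + 2α^2 + 4α + 2)·(α^2 + 2α + 2) = α^5 + 4α^4 + 3α^3 + 5α + 4.
Reduce using α^4 ≡ 3α^3 + 4α^2 + 5α + 2 (mod α^4 + 4α^3 + 3α^2 + 2α + 5).
Reduced: 5α^2 + 4.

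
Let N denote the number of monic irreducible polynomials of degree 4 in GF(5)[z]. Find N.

x^(5^4) − x is the product of all monic irreducibles of degree dividing 4; Möbius inversion gives N = (1/4) Σ μ(4/d)·5^d.
Divisors of 4: 1, 2, 4; μ(4/d) for each: 0, -1, 1.
Σ = − 5^2 + 5^4 = 600.
N = 600/4 = 150.

150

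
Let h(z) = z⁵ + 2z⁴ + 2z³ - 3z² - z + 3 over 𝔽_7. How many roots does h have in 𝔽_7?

Evaluate at each of the 7 elements of 𝔽_7:
h(0) = 3; h(1) = 4; h(2) = 6; h(3) = 5; h(4) = 5; h(5) = 5; h(6) = 0 → root.
Roots: {6}.

1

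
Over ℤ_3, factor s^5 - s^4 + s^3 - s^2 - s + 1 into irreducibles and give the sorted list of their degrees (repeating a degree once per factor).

Write h(s) = s^5 - s^4 + s^3 - s^2 - s + 1.
Roots in ℤ_3: h(0) = 1; h(1) = 0 → root; h(2) = 1.
Linear factors from roots: (s - 1).
Complete factorization: h(s) = (s - 1)·(s^4 + s^2 - 1).
Factor degrees with multiplicity: 1 + 4 = 5.

1, 4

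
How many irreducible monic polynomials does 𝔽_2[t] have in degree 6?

x^(2^6) − x is the product of all monic irreducibles of degree dividing 6; Möbius inversion gives N = (1/6) Σ μ(6/d)·2^d.
Divisors of 6: 1, 2, 3, 6; μ(6/d) for each: 1, -1, -1, 1.
Σ = 2^1 − 2^2 − 2^3 + 2^6 = 54.
N = 54/6 = 9.

9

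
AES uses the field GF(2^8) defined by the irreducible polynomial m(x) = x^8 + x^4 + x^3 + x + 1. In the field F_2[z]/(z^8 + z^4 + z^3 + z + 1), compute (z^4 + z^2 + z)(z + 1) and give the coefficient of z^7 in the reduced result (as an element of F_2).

0

Multiply in F_2[z]: (z^4 + z^2 + z)·(z + 1) = z^5 + z^4 + z^3 + z.
Reduced: z^5 + z^4 + z^3 + z.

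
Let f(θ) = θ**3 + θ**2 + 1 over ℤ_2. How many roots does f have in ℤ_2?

0

Evaluate at each of the 2 elements of ℤ_2:
f(0) = 1; f(1) = 1.
No element is a root.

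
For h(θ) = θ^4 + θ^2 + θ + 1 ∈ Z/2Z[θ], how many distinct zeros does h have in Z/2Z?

Evaluate at each of the 2 elements of Z/2Z:
h(0) = 1; h(1) = 0 → root.
Roots: {1}.

1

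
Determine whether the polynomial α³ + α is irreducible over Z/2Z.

No

Write g(α) = α³ + α.
Check for roots in Z/2Z: g(0) = 0 → root; g(1) = 0 → root.
g(0) = 0, so (α) divides g(α); g is reducible.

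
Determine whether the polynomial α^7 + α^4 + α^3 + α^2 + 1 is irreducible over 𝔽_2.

Write g(α) = α^7 + α^4 + α^3 + α^2 + 1.
Check for roots in 𝔽_2: g(0) = 1; g(1) = 1.
No roots, so no linear factors.
Monic irreducibles of degree 2 over GF(2): α^2 + α + 1.
None of them divide g (all give nonzero remainder).
Monic irreducibles of degree 3 over GF(2): α^3 + α + 1, α^3 + α^2 + 1.
None of them divide g (all give nonzero remainder).
No irreducible factor of degree ≤ 3 exists, so g is irreducible over GF(2).

Yes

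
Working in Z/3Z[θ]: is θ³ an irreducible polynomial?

Write h(θ) = θ³.
Check for roots in Z/3Z: h(0) = 0 → root; h(1) = 1; h(2) = 2.
h(0) = 0, so (θ) divides h(θ); h is reducible.

No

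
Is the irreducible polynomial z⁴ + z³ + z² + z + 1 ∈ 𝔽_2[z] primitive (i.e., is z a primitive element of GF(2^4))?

No

Write f(z) = z⁴ + z³ + z² + z + 1.
|GF(2^4)^×| = 2^4 − 1 = 15. Prime factorization: 15 = 3·5.
f is primitive ⇔ z has order 15 in GF(2)[z]/(f), i.e. z^(15/q) ≠ 1 for each prime q | 15.
z^(5) mod f = 1
z^(3) mod f = z³.
Since z^(5) = 1, the order of z divides 5 < 15; not primitive.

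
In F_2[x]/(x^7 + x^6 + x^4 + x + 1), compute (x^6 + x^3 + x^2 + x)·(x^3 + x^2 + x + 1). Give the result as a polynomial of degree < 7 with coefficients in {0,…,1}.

x^2 + 1

Multiply in F_2[x]: (x^6 + x^3 + x^2 + x)·(x^3 + x^2 + x + 1) = x^9 + x^8 + x^7 + x^4 + x^3 + x.
Reduce using x^7 ≡ x^6 + x^4 + x + 1 (mod x^7 + x^6 + x^4 + x + 1).
Reduced: x^2 + 1.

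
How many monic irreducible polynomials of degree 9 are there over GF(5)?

Gauss's count: N_{5}(9) = (1/9) Σ_{d|9} μ(9/d)·5^d.
Divisors of 9: 1, 3, 9; μ(9/d) for each: 0, -1, 1.
Σ = − 5^3 + 5^9 = 1953000.
N = 1953000/9 = 217000.

217000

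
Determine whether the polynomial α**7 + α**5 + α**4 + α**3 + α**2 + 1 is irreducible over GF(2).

No

Write m(α) = α**7 + α**5 + α**4 + α**3 + α**2 + 1.
Check for roots in GF(2): m(0) = 1; m(1) = 0 → root.
m(1) = 0, so (α − 1) divides m(α); m is reducible.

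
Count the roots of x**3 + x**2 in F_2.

2

Write h(x) = x**3 + x**2.
Evaluate at each of the 2 elements of F_2:
h(0) = 0 → root; h(1) = 0 → root.
Roots: {0, 1}.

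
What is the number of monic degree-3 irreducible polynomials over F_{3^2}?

240

By the necklace-counting formula, N_9(3) = (1/3) Σ_{d|3} μ(3/d)·9^d.
Divisors of 3: 1, 3; μ(3/d) for each: -1, 1.
Σ = − 9^1 + 9^3 = 720.
N = 720/3 = 240.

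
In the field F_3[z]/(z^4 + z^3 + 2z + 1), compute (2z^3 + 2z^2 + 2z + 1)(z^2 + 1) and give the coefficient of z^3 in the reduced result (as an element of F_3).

1

Multiply in F_3[z]: (2z^3 + 2z^2 + 2z + 1)·(z^2 + 1) = 2z^5 + 2z^4 + z^3 + 2z + 1.
Reduce using z^4 ≡ 2z^3 + z + 2 (mod z^4 + z^3 + 2z + 1).
Reduced: z^3 + 2z^2 + 1.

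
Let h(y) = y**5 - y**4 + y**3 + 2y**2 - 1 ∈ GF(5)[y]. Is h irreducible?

Yes

Check for roots in GF(5): h(0) = 4; h(1) = 2; h(2) = 1; h(3) = 1; h(4) = 3.
No roots, so no linear factors.
Degree-2 irreducible divisors: test the 10 monic irreducibles of degree 2 over GF(5).
None of them divide h (all give nonzero remainder).
No irreducible factor of degree ≤ 2 exists, so h is irreducible over GF(5).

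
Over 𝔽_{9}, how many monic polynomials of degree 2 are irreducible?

By the necklace-counting formula, N_9(2) = (1/2) Σ_{d|2} μ(2/d)·9^d.
Divisors of 2: 1, 2; μ(2/d) for each: -1, 1.
Σ = − 9^1 + 9^2 = 72.
N = 72/2 = 36.

36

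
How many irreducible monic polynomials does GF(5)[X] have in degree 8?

By the necklace-counting formula, N_5(8) = (1/8) Σ_{d|8} μ(8/d)·5^d.
Divisors of 8: 1, 2, 4, 8; μ(8/d) for each: 0, 0, -1, 1.
Σ = − 5^4 + 5^8 = 390000.
N = 390000/8 = 48750.

48750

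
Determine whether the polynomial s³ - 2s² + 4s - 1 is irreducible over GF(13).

Yes

Write f(s) = s³ - 2s² + 4s - 1.
Check each element of GF(13) for a root: f(0)=12, f(1)=2, f(2)=7, f(3)=7, f(4)=8, f(5)=3, f(6)=11, f(7)=12, f(8)=12, f(9)=4, f(10)=7, f(11)=1, f(12)=5.
No roots. A degree-3 polynomial over a field with no linear factor is irreducible.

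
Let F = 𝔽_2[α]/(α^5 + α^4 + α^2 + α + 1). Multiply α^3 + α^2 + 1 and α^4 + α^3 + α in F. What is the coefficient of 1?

0

Multiply in 𝔽_2[α]: (α^3 + α^2 + 1)·(α^4 + α^3 + α) = α^7 + α^5 + α.
Reduce using α^5 ≡ α^4 + α^2 + α + 1 (mod α^5 + α^4 + α^2 + α + 1).
Reduced: α^4.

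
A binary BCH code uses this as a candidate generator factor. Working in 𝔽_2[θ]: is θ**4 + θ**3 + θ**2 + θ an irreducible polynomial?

Write h(θ) = θ**4 + θ**3 + θ**2 + θ.
Check for roots in 𝔽_2: h(0) = 0 → root; h(1) = 0 → root.
h(0) = 0, so (θ) divides h(θ); h is reducible.

No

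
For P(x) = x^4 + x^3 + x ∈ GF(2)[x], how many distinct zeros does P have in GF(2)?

Evaluate at each of the 2 elements of GF(2):
P(0) = 0 → root; P(1) = 1.
Roots: {0}.

1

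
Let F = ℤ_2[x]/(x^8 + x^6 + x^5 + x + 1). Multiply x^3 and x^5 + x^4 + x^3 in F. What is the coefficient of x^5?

Multiply in ℤ_2[x]: (x^3)·(x^5 + x^4 + x^3) = x^8 + x^7 + x^6.
Reduce using x^8 ≡ x^6 + x^5 + x + 1 (mod x^8 + x^6 + x^5 + x + 1).
Reduced: x^7 + x^5 + x + 1.

1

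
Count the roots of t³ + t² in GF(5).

2

Write P(t) = t³ + t².
Evaluate at each of the 5 elements of GF(5):
P(0) = 0 → root; P(1) = 2; P(2) = 2; P(3) = 1; P(4) = 0 → root.
Roots: {0, 4}.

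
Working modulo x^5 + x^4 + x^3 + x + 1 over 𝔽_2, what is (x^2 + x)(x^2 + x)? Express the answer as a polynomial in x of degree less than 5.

x^4 + x^2

Multiply in 𝔽_2[x]: (x^2 + x)·(x^2 + x) = x^4 + x^2.
Reduced: x^4 + x^2.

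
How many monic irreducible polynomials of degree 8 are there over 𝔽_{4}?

8160

The number of monic irreducibles of degree 8 over GF(4) is (1/8)·Σ_{d∣8} μ(8/d) 4^d.
Divisors of 8: 1, 2, 4, 8; μ(8/d) for each: 0, 0, -1, 1.
Σ = − 4^4 + 4^8 = 65280.
N = 65280/8 = 8160.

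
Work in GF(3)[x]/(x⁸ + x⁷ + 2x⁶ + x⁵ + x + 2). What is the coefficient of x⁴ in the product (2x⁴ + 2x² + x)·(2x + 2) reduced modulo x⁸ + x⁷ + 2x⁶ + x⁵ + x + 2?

1

Multiply in GF(3)[x]: (2x⁴ + 2x² + x)·(2x + 2) = x⁵ + x⁴ + x³ + 2x.
Reduced: x⁵ + x⁴ + x³ + 2x.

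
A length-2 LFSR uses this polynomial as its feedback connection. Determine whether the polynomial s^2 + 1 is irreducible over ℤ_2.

No

Write f(s) = s^2 + 1.
Check for roots in ℤ_2: f(0) = 1; f(1) = 0 → root.
f(1) = 0, so (s − 1) divides f(s); f is reducible.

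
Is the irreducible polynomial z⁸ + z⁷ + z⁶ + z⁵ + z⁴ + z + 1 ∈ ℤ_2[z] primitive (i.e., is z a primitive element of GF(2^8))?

No

Write f(z) = z⁸ + z⁷ + z⁶ + z⁵ + z⁴ + z + 1.
|GF(2^8)^×| = 2^8 − 1 = 255. Prime factorization: 255 = 3·5·17.
f is primitive ⇔ z has order 255 in GF(2)[z]/(f), i.e. z^(255/q) ≠ 1 for each prime q | 255.
z^(85) mod f = z⁶ + z⁵ + z⁴.
z^(51) mod f = 1
z^(15) mod f = z⁷ + z⁴ + z³ + 1.
Since z^(51) = 1, the order of z divides 51 < 255; not primitive.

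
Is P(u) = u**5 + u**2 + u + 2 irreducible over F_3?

Yes

Check for roots in F_3: P(0) = 2; P(1) = 2; P(2) = 1.
No roots, so no linear factors.
Monic irreducibles of degree 2 over GF(3): u**2 + 1, u**2 + u + 2, u**2 + 2u + 2.
None of them divide P (all give nonzero remainder).
No irreducible factor of degree ≤ 2 exists, so P is irreducible over GF(3).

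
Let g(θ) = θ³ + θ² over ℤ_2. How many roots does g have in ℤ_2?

Evaluate at each of the 2 elements of ℤ_2:
g(0) = 0 → root; g(1) = 0 → root.
Roots: {0, 1}.

2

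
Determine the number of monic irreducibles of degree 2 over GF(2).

1

Gauss's count: N_{2}(2) = (1/2) Σ_{d|2} μ(2/d)·2^d.
Divisors of 2: 1, 2; μ(2/d) for each: -1, 1.
Σ = − 2^1 + 2^2 = 2.
N = 2/2 = 1.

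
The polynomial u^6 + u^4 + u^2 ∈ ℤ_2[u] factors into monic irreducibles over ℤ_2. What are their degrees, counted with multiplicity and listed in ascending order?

1, 1, 2, 2

Write h(u) = u^6 + u^4 + u^2.
Roots in ℤ_2: h(0) = 0 → root; h(1) = 1.
Linear factors from roots: (u).
Complete factorization: h(u) = (u)^2·(u^2 + u + 1)^2.
Factor degrees with multiplicity: 1 + 1 + 2 + 2 = 6.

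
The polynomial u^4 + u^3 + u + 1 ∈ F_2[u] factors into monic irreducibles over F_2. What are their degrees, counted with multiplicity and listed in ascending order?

Write h(u) = u^4 + u^3 + u + 1.
Roots in F_2: h(0) = 1; h(1) = 0 → root.
Linear factors from roots: (u + 1).
Complete factorization: h(u) = (u + 1)^2·(u^2 + u + 1).
Factor degrees with multiplicity: 1 + 1 + 2 = 4.

1, 1, 2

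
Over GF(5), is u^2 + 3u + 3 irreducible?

Write f(u) = u^2 + 3u + 3.
Check for roots in GF(5): f(0) = 3; f(1) = 2; f(2) = 3; f(3) = 1; f(4) = 1.
No roots. A degree-2 polynomial over a field with no linear factor is irreducible.

Yes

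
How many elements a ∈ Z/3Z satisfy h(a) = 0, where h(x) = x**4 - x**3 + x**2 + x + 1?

2

Evaluate at each of the 3 elements of Z/3Z:
h(0) = 1; h(1) = 0 → root; h(2) = 0 → root.
Roots: {1, 2}.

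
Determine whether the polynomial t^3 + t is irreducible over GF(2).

No

Write P(t) = t^3 + t.
Check for roots in GF(2): P(0) = 0 → root; P(1) = 0 → root.
P(0) = 0, so (t) divides P(t); P is reducible.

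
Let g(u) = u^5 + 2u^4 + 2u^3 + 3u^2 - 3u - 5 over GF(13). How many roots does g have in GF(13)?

5

Evaluate at each of the 13 elements of GF(13):
g(0) = 8; g(1) = 0 → root; g(2) = 3; g(3) = 4; g(4) = 5; g(5) = 0 → root; g(6) = 4; g(7) = 4; g(8) = 1; g(9) = 0 → root; g(10) = 0 → root; g(11) = 10; g(12) = 0 → root.
Roots: {1, 5, 9, 10, 12}.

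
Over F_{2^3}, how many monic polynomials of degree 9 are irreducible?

14913024

x^(8^9) − x is the product of all monic irreducibles of degree dividing 9; Möbius inversion gives N = (1/9) Σ μ(9/d)·8^d.
Divisors of 9: 1, 3, 9; μ(9/d) for each: 0, -1, 1.
Σ = − 8^3 + 8^9 = 134217216.
N = 134217216/9 = 14913024.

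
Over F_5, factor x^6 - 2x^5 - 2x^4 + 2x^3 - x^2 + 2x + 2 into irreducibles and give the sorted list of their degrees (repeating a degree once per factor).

Write g(x) = x^6 - 2x^5 - 2x^4 + 2x^3 - x^2 + 2x + 2.
Roots in F_5: g(0) = 2; g(1) = 2; g(2) = 1; g(3) = 4; g(4) = 3.
Complete factorization: g(x) = (x^2 + 2x - 2)·(x^2 + 2x - 1)·(x^2 - x + 1).
Factor degrees with multiplicity: 2 + 2 + 2 = 6.

2, 2, 2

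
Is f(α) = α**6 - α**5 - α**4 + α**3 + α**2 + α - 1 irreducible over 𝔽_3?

Yes

Check for roots in 𝔽_3: f(0) = 2; f(1) = 1; f(2) = 2.
No roots, so no linear factors.
Monic irreducibles of degree 2 over GF(3): α**2 + 1, α**2 + α - 1, α**2 - α - 1.
None of them divide f (all give nonzero remainder).
Degree-3 irreducible divisors: test the 8 monic irreducibles of degree 3 over GF(3).
None of them divide f (all give nonzero remainder).
No irreducible factor of degree ≤ 3 exists, so f is irreducible over GF(3).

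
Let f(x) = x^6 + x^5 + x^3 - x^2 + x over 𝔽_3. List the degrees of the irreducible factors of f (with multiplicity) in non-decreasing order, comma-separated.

Roots in 𝔽_3: f(0) = 0 → root; f(1) = 0 → root; f(2) = 0 → root.
Linear factors from roots: (x), (x - 1), (x + 1).
Complete factorization: f(x) = (x)·(x + 1)·(x - 1)·(x^3 + x^2 + x - 1).
Factor degrees with multiplicity: 1 + 1 + 1 + 3 = 6.

1, 1, 1, 3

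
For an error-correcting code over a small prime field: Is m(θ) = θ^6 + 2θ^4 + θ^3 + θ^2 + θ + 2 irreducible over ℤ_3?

Yes

Check for roots in ℤ_3: m(0) = 2; m(1) = 2; m(2) = 1.
No roots, so no linear factors.
Monic irreducibles of degree 2 over GF(3): θ^2 + 1, θ^2 + θ + 2, θ^2 + 2θ + 2.
None of them divide m (all give nonzero remainder).
Degree-3 irreducible divisors: test the 8 monic irreducibles of degree 3 over GF(3).
None of them divide m (all give nonzero remainder).
No irreducible factor of degree ≤ 3 exists, so m is irreducible over GF(3).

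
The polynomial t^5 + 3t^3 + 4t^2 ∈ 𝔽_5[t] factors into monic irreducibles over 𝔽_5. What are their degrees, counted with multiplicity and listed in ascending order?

1, 1, 1, 1, 1

Write f(t) = t^5 + 3t^3 + 4t^2.
Roots in 𝔽_5: f(0) = 0 → root; f(1) = 3; f(2) = 2; f(3) = 0 → root; f(4) = 0 → root.
Linear factors from roots: (t), (t + 2), (t + 1).
Complete factorization: f(t) = (t + 1)·(t)^2·(t + 2)^2.
Factor degrees with multiplicity: 1 + 1 + 1 + 1 + 1 = 5.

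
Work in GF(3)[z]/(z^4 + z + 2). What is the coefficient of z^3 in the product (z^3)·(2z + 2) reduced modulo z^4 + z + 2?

Multiply in GF(3)[z]: (z^3)·(2z + 2) = 2z^4 + 2z^3.
Reduce using z^4 ≡ 2z + 1 (mod z^4 + z + 2).
Reduced: 2z^3 + z + 2.

2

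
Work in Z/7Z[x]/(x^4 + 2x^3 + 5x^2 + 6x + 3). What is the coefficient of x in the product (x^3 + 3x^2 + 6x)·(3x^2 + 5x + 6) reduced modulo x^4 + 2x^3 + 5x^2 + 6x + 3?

0

Multiply in Z/7Z[x]: (x^3 + 3x^2 + 6x)·(3x^2 + 5x + 6) = 3x^5 + 4x^3 + 6x^2 + x.
Reduce using x^4 ≡ 5x^3 + 2x^2 + x + 4 (mod x^4 + 2x^3 + 5x^2 + 6x + 3).
Reduced: x^3 + 4x^2 + 4.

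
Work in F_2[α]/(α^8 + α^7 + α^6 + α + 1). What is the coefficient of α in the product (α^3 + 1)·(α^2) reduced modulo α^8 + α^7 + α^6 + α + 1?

0

Multiply in F_2[α]: (α^3 + 1)·(α^2) = α^5 + α^2.
Reduced: α^5 + α^2.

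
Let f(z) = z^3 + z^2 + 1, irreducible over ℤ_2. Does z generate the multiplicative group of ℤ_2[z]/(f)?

|GF(2^3)^×| = 2^3 − 1 = 7. Prime factorization: 7 = 7.
f is primitive ⇔ z has order 7 in GF(2)[z]/(f), i.e. z^(7/q) ≠ 1 for each prime q | 7.
z^(1) mod f = z.
None equal 1, so z has full order 7; f is primitive.

Yes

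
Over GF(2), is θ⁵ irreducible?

No

Write P(θ) = θ⁵.
Check for roots in GF(2): P(0) = 0 → root; P(1) = 1.
P(0) = 0, so (θ) divides P(θ); P is reducible.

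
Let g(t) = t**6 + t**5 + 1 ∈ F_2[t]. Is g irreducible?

Check for roots in F_2: g(0) = 1; g(1) = 1.
No roots, so no linear factors.
Monic irreducibles of degree 2 over GF(2): t**2 + t + 1.
None of them divide g (all give nonzero remainder).
Monic irreducibles of degree 3 over GF(2): t**3 + t + 1, t**3 + t**2 + 1.
None of them divide g (all give nonzero remainder).
No irreducible factor of degree ≤ 3 exists, so g is irreducible over GF(2).

Yes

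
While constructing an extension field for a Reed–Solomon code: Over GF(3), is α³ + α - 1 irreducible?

Write h(α) = α³ + α - 1.
Check for roots in GF(3): h(0) = 2; h(1) = 1; h(2) = 0 → root.
h(2) = 0, so (α − 2) divides h(α); h is reducible.

No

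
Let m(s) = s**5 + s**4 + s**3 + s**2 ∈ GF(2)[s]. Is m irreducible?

Check for roots in GF(2): m(0) = 0 → root; m(1) = 0 → root.
m(0) = 0, so (s) divides m(s); m is reducible.

No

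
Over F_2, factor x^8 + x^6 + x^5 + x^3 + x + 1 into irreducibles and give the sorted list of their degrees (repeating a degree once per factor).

Write g(x) = x^8 + x^6 + x^5 + x^3 + x + 1.
Roots in F_2: g(0) = 1; g(1) = 0 → root.
Linear factors from roots: (x + 1).
Complete factorization: g(x) = (x + 1)·(x^3 + x + 1)·(x^4 + x^3 + x^2 + x + 1).
Factor degrees with multiplicity: 1 + 3 + 4 = 8.

1, 3, 4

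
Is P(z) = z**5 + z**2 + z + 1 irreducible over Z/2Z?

No

Check for roots in Z/2Z: P(0) = 1; P(1) = 0 → root.
P(1) = 0, so (z − 1) divides P(z); P is reducible.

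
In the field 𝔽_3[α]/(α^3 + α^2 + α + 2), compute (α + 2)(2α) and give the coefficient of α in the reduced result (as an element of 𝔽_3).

1

Multiply in 𝔽_3[α]: (α + 2)·(2α) = 2α^2 + α.
Reduced: 2α^2 + α.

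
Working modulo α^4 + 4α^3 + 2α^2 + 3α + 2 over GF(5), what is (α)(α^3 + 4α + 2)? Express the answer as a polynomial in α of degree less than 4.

Multiply in GF(5)[α]: (α)·(α^3 + 4α + 2) = α^4 + 4α^2 + 2α.
Reduce using α^4 ≡ α^3 + 3α^2 + 2α + 3 (mod α^4 + 4α^3 + 2α^2 + 3α + 2).
Reduced: α^3 + 2α^2 + 4α + 3.

α^3 + 2α^2 + 4α + 3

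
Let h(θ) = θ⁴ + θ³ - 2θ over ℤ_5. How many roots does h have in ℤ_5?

Evaluate at each of the 5 elements of ℤ_5:
h(0) = 0 → root; h(1) = 0 → root; h(2) = 0 → root; h(3) = 2; h(4) = 2.
Roots: {0, 1, 2}.

3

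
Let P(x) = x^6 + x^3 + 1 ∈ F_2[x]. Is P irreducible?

Yes

Check for roots in F_2: P(0) = 1; P(1) = 1.
No roots, so no linear factors.
Monic irreducibles of degree 2 over GF(2): x^2 + x + 1.
None of them divide P (all give nonzero remainder).
Monic irreducibles of degree 3 over GF(2): x^3 + x + 1, x^3 + x^2 + 1.
None of them divide P (all give nonzero remainder).
No irreducible factor of degree ≤ 3 exists, so P is irreducible over GF(2).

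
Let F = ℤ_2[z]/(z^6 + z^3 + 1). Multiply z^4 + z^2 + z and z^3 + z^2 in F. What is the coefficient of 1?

1

Multiply in ℤ_2[z]: (z^4 + z^2 + z)·(z^3 + z^2) = z^7 + z^6 + z^5 + z^3.
Reduce using z^6 ≡ z^3 + 1 (mod z^6 + z^3 + 1).
Reduced: z^5 + z^4 + z + 1.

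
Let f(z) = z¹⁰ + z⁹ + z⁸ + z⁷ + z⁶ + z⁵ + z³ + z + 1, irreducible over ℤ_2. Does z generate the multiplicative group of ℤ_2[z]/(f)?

No

|GF(2^10)^×| = 2^10 − 1 = 1023. Prime factorization: 1023 = 3·11·31.
f is primitive ⇔ z has order 1023 in GF(2)[z]/(f), i.e. z^(1023/q) ≠ 1 for each prime q | 1023.
z^(341) mod f = 1
z^(93) mod f = z⁸ + z⁶ + z².
z^(33) mod f = z⁶ + z⁵ + z⁴ + z³ + z² + z.
Since z^(341) = 1, the order of z divides 341 < 1023; not primitive.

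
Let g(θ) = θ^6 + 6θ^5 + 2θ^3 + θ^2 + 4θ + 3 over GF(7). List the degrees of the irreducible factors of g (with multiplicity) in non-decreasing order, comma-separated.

1, 1, 2, 2

Linear factors from roots: (θ + 5), (θ + 1).
Complete factorization: g(θ) = (θ + 1)·(θ + 5)·(θ^2 + 3θ + 6)·(θ^2 + 4θ + 5).
Factor degrees with multiplicity: 1 + 1 + 2 + 2 = 6.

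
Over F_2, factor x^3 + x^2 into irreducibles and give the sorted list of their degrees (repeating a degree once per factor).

1, 1, 1

Write f(x) = x^3 + x^2.
Roots in F_2: f(0) = 0 → root; f(1) = 0 → root.
Linear factors from roots: (x), (x + 1).
Complete factorization: f(x) = (x + 1)·(x)^2.
Factor degrees with multiplicity: 1 + 1 + 1 = 3.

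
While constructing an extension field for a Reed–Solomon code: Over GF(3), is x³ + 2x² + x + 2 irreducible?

No

Write P(x) = x³ + 2x² + x + 2.
Check for roots in GF(3): P(0) = 2; P(1) = 0 → root; P(2) = 2.
P(1) = 0, so (x − 1) divides P(x); P is reducible.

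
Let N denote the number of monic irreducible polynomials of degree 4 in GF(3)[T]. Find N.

18

The number of monic irreducibles of degree 4 over GF(3) is (1/4)·Σ_{d∣4} μ(4/d) 3^d.
Divisors of 4: 1, 2, 4; μ(4/d) for each: 0, -1, 1.
Σ = − 3^2 + 3^4 = 72.
N = 72/4 = 18.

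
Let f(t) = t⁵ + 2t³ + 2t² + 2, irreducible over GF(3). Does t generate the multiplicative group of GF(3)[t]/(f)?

No

|GF(3^5)^×| = 3^5 − 1 = 242. Prime factorization: 242 = 2·11^2.
f is primitive ⇔ t has order 242 in GF(3)[t]/(f), i.e. t^(242/q) ≠ 1 for each prime q | 242.
t^(121) mod f = 1
t^(22) mod f = t² + t + 2.
Since t^(121) = 1, the order of t divides 121 < 242; not primitive.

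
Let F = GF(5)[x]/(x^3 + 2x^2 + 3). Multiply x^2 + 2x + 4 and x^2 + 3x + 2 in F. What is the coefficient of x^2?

Multiply in GF(5)[x]: (x^2 + 2x + 4)·(x^2 + 3x + 2) = x^4 + 2x^2 + x + 3.
Reduce using x^3 ≡ 3x^2 + 2 (mod x^3 + 2x^2 + 3).
Reduced: x^2 + 3x + 4.

1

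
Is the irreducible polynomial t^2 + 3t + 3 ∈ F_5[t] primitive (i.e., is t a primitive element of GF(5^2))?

Write f(t) = t^2 + 3t + 3.
|GF(5^2)^×| = 5^2 − 1 = 24. Prime factorization: 24 = 2^3·3.
f is primitive ⇔ t has order 24 in GF(5)[t]/(f), i.e. t^(24/q) ≠ 1 for each prime q | 24.
t^(12) mod f = 4.
t^(8) mod f = t + 1.
None equal 1, so t has full order 24; f is primitive.

Yes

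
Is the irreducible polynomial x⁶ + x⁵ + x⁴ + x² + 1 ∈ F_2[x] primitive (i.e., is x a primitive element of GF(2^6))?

No

Write f(x) = x⁶ + x⁵ + x⁴ + x² + 1.
|GF(2^6)^×| = 2^6 − 1 = 63. Prime factorization: 63 = 3^2·7.
f is primitive ⇔ x has order 63 in GF(2)[x]/(f), i.e. x^(63/q) ≠ 1 for each prime q | 63.
x^(21) mod f = 1
x^(9) mod f = x³ + 1.
Since x^(21) = 1, the order of x divides 21 < 63; not primitive.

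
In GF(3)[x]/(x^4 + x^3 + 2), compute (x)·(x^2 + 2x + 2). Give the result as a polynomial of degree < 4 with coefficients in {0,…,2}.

Multiply in GF(3)[x]: (x)·(x^2 + 2x + 2) = x^3 + 2x^2 + 2x.
Reduced: x^3 + 2x^2 + 2x.

x^3 + 2x^2 + 2x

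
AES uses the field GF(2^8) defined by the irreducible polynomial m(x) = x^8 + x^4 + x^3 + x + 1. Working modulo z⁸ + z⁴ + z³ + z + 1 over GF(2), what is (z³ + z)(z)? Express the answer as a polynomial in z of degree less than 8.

Multiply in GF(2)[z]: (z³ + z)·(z) = z⁴ + z².
Reduced: z⁴ + z².

z^4 + z^2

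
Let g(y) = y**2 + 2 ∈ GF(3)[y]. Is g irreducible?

No

Check for roots in GF(3): g(0) = 2; g(1) = 0 → root; g(2) = 0 → root.
g(1) = 0, so (y − 1) divides g(y); g is reducible.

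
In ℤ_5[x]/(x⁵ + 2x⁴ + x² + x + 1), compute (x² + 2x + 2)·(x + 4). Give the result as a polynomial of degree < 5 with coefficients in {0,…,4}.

x^3 + x^2 + 3

Multiply in ℤ_5[x]: (x² + 2x + 2)·(x + 4) = x³ + x² + 3.
Reduced: x³ + x² + 3.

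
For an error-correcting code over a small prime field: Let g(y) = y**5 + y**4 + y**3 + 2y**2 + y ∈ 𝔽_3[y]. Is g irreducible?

No

Check for roots in 𝔽_3: g(0) = 0 → root; g(1) = 0 → root; g(2) = 0 → root.
g(0) = 0, so (y) divides g(y); g is reducible.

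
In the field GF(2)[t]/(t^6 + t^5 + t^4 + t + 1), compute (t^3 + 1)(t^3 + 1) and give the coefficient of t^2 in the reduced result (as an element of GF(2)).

0

Multiply in GF(2)[t]: (t^3 + 1)·(t^3 + 1) = t^6 + 1.
Reduce using t^6 ≡ t^5 + t^4 + t + 1 (mod t^6 + t^5 + t^4 + t + 1).
Reduced: t^5 + t^4 + t.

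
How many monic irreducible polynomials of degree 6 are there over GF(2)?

x^(2^6) − x is the product of all monic irreducibles of degree dividing 6; Möbius inversion gives N = (1/6) Σ μ(6/d)·2^d.
Divisors of 6: 1, 2, 3, 6; μ(6/d) for each: 1, -1, -1, 1.
Σ = 2^1 − 2^2 − 2^3 + 2^6 = 54.
N = 54/6 = 9.

9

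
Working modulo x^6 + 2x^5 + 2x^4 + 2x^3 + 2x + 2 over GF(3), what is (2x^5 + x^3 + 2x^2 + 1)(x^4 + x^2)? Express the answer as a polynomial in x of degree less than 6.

2x^5 + x^4 + 2x^3 + x^2 + 2x + 1

Multiply in GF(3)[x]: (2x^5 + x^3 + 2x^2 + 1)·(x^4 + x^2) = 2x^9 + 2x^6 + x^5 + x^2.
Reduce using x^6 ≡ x^5 + x^4 + x^3 + x + 1 (mod x^6 + 2x^5 + 2x^4 + 2x^3 + 2x + 2).
Reduced: 2x^5 + x^4 + 2x^3 + x^2 + 2x + 1.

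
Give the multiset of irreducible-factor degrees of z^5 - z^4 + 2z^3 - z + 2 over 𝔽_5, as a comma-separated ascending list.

Write f(z) = z^5 - z^4 + 2z^3 - z + 2.
Roots in 𝔽_5: f(0) = 2; f(1) = 3; f(2) = 2; f(3) = 0 → root; f(4) = 4.
Linear factors from roots: (z + 2).
Complete factorization: f(z) = (z + 2)^2·(z^3 - 2z - 2).
Factor degrees with multiplicity: 1 + 1 + 3 = 5.

1, 1, 3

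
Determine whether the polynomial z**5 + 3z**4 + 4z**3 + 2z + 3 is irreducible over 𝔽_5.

Write h(z) = z**5 + 3z**4 + 4z**3 + 2z + 3.
Check for roots in 𝔽_5: h(0) = 3; h(1) = 3; h(2) = 4; h(3) = 3; h(4) = 4.
No roots, so no linear factors.
Degree-2 irreducible divisors: test the 10 monic irreducibles of degree 2 over GF(5).
None of them divide h (all give nonzero remainder).
No irreducible factor of degree ≤ 2 exists, so h is irreducible over GF(5).

Yes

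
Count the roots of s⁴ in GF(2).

1

Write h(s) = s⁴.
Evaluate at each of the 2 elements of GF(2):
h(0) = 0 → root; h(1) = 1.
Roots: {0}.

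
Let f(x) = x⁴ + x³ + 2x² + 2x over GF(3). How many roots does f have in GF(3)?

3

Evaluate at each of the 3 elements of GF(3):
f(0) = 0 → root; f(1) = 0 → root; f(2) = 0 → root.
Roots: {0, 1, 2}.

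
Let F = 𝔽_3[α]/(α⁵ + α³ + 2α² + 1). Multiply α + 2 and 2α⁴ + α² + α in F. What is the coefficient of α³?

2

Multiply in 𝔽_3[α]: (α + 2)·(2α⁴ + α² + α) = 2α⁵ + α⁴ + α³ + 2α.
Reduce using α⁵ ≡ 2α³ + α² + 2 (mod α⁵ + α³ + 2α² + 1).
Reduced: α⁴ + 2α³ + 2α² + 2α + 1.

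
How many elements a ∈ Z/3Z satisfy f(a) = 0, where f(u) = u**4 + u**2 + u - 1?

1

Evaluate at each of the 3 elements of Z/3Z:
f(0) = 2; f(1) = 2; f(2) = 0 → root.
Roots: {2}.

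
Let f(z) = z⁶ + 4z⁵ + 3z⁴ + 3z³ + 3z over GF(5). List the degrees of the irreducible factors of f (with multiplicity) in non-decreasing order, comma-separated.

Roots in GF(5): f(0) = 0 → root; f(1) = 4; f(2) = 0 → root; f(3) = 4; f(4) = 4.
Linear factors from roots: (z), (z + 3).
Complete factorization: f(z) = (z)·(z + 3)·(z² + 3)·(z² + z + 2).
Factor degrees with multiplicity: 1 + 1 + 2 + 2 = 6.

1, 1, 2, 2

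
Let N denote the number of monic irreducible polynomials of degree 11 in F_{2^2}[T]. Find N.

By the necklace-counting formula, N_4(11) = (1/11) Σ_{d|11} μ(11/d)·4^d.
Divisors of 11: 1, 11; μ(11/d) for each: -1, 1.
Σ = − 4^1 + 4^11 = 4194300.
N = 4194300/11 = 381300.

381300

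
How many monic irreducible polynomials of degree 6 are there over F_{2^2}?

x^(4^6) − x is the product of all monic irreducibles of degree dividing 6; Möbius inversion gives N = (1/6) Σ μ(6/d)·4^d.
Divisors of 6: 1, 2, 3, 6; μ(6/d) for each: 1, -1, -1, 1.
Σ = 4^1 − 4^2 − 4^3 + 4^6 = 4020.
N = 4020/6 = 670.

670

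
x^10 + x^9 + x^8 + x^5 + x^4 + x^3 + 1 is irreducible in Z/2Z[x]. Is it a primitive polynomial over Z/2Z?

Yes

Write f(x) = x^10 + x^9 + x^8 + x^5 + x^4 + x^3 + 1.
|GF(2^10)^×| = 2^10 − 1 = 1023. Prime factorization: 1023 = 3·11·31.
f is primitive ⇔ x has order 1023 in GF(2)[x]/(f), i.e. x^(1023/q) ≠ 1 for each prime q | 1023.
x^(341) mod f = x^9 + x^8 + x^7 + x^5 + x + 1.
x^(93) mod f = x^9 + x^8 + x^7 + x^3 + x^2 + 1.
x^(33) mod f = x^7 + x^2 + 1.
None equal 1, so x has full order 1023; f is primitive.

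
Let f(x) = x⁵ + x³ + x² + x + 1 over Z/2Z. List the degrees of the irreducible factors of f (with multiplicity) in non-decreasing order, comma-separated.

Roots in Z/2Z: f(0) = 1; f(1) = 1.
Complete factorization: f(x) = (x⁵ + x³ + x² + x + 1).
Factor degrees with multiplicity: 5 = 5.

5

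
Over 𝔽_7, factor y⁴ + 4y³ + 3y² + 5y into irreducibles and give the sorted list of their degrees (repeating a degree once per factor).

Write f(y) = y⁴ + 4y³ + 3y² + 5y.
Linear factors from roots: (y), (y + 5), (y + 4), (y + 2).
Complete factorization: f(y) = (y)·(y + 2)·(y + 4)·(y + 5).
Factor degrees with multiplicity: 1 + 1 + 1 + 1 = 4.

1, 1, 1, 1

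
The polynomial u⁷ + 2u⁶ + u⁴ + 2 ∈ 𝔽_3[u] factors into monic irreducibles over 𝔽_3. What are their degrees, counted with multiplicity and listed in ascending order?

Write g(u) = u⁷ + 2u⁶ + u⁴ + 2.
Roots in 𝔽_3: g(0) = 2; g(1) = 0 → root; g(2) = 1.
Linear factors from roots: (u + 2).
Complete factorization: g(u) = (u + 2)·(u² + u + 2)·(u⁴ + 2u³ + 2u² + u + 2).
Factor degrees with multiplicity: 1 + 2 + 4 = 7.

1, 2, 4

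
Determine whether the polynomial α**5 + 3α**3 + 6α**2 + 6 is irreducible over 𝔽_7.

Write f(α) = α**5 + 3α**3 + 6α**2 + 6.
Check for roots in 𝔽_7: f(0) = 6; f(1) = 2; f(2) = 2; f(3) = 6; f(4) = 2; f(5) = 2; f(6) = 1.
No roots, so no linear factors.
Degree-2 irreducible divisors: test the 21 monic irreducibles of degree 2 over GF(7).
None of them divide f (all give nonzero remainder).
No irreducible factor of degree ≤ 2 exists, so f is irreducible over GF(7).

Yes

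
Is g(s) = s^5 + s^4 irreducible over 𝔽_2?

No

Check for roots in 𝔽_2: g(0) = 0 → root; g(1) = 0 → root.
g(0) = 0, so (s) divides g(s); g is reducible.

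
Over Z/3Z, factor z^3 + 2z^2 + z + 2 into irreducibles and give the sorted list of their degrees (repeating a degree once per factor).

Write g(z) = z^3 + 2z^2 + z + 2.
Roots in Z/3Z: g(0) = 2; g(1) = 0 → root; g(2) = 2.
Linear factors from roots: (z + 2).
Complete factorization: g(z) = (z + 2)·(z^2 + 1).
Factor degrees with multiplicity: 1 + 2 = 3.

1, 2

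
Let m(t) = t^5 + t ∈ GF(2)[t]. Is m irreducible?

Check for roots in GF(2): m(0) = 0 → root; m(1) = 0 → root.
m(0) = 0, so (t) divides m(t); m is reducible.

No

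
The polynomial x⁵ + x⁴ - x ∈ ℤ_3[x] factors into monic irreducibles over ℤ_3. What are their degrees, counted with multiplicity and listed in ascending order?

1, 4

Write h(x) = x⁵ + x⁴ - x.
Roots in ℤ_3: h(0) = 0 → root; h(1) = 1; h(2) = 1.
Linear factors from roots: (x).
Complete factorization: h(x) = (x)·(x⁴ + x³ - 1).
Factor degrees with multiplicity: 1 + 4 = 5.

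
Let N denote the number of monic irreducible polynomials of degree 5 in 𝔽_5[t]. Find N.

624

Gauss's count: N_{5}(5) = (1/5) Σ_{d|5} μ(5/d)·5^d.
Divisors of 5: 1, 5; μ(5/d) for each: -1, 1.
Σ = − 5^1 + 5^5 = 3120.
N = 3120/5 = 624.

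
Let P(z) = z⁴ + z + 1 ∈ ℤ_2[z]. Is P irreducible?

Check for roots in ℤ_2: P(0) = 1; P(1) = 1.
No roots, so no linear factors.
Monic irreducibles of degree 2 over GF(2): z² + z + 1.
None of them divide P (all give nonzero remainder).
No irreducible factor of degree ≤ 2 exists, so P is irreducible over GF(2).

Yes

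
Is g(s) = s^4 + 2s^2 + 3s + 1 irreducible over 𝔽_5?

Check for roots in 𝔽_5: g(0) = 1; g(1) = 2; g(2) = 1; g(3) = 4; g(4) = 1.
No roots, so no linear factors.
Degree-2 irreducible divisors: test the 10 monic irreducibles of degree 2 over GF(5).
None of them divide g (all give nonzero remainder).
No irreducible factor of degree ≤ 2 exists, so g is irreducible over GF(5).

Yes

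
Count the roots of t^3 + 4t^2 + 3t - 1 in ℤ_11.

Write h(t) = t^3 + 4t^2 + 3t - 1.
Evaluate at each of the 11 elements of ℤ_11:
h(0) = 10; h(1) = 7; h(2) = 7; h(3) = 5; h(4) = 7; h(5) = 8; h(6) = 3; h(7) = 9; h(8) = 10; h(9) = 1; h(10) = 10.
No element is a root.

0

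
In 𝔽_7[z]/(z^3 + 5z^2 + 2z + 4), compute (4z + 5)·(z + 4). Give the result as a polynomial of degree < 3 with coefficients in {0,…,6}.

Multiply in 𝔽_7[z]: (4z + 5)·(z + 4) = 4z^2 + 6.
Reduced: 4z^2 + 6.

4z^2 + 6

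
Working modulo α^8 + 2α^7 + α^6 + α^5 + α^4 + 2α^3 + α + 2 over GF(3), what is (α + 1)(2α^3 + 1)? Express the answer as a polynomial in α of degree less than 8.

Multiply in GF(3)[α]: (α + 1)·(2α^3 + 1) = 2α^4 + 2α^3 + α + 1.
Reduced: 2α^4 + 2α^3 + α + 1.

2α^4 + 2α^3 + α + 1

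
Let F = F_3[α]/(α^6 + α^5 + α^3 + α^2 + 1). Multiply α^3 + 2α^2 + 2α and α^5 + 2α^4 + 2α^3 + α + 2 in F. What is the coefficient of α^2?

Multiply in F_3[α]: (α^3 + 2α^2 + 2α)·(α^5 + 2α^4 + 2α^3 + α + 2) = α^8 + α^7 + 2α^6 + 2α^5 + 2α^4 + α^3 + α.
Reduce using α^6 ≡ 2α^5 + 2α^3 + 2α^2 + 2 (mod α^6 + α^5 + α^3 + α^2 + 1).
Reduced: 2α^5 + α^4 + 2α^3 + α + 1.

0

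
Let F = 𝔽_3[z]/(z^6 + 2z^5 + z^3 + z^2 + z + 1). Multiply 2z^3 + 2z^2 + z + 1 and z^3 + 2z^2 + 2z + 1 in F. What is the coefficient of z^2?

Multiply in 𝔽_3[z]: (2z^3 + 2z^2 + z + 1)·(z^3 + 2z^2 + 2z + 1) = 2z^6 + 1.
Reduce using z^6 ≡ z^5 + 2z^3 + 2z^2 + 2z + 2 (mod z^6 + 2z^5 + z^3 + z^2 + z + 1).
Reduced: 2z^5 + z^3 + z^2 + z + 2.

1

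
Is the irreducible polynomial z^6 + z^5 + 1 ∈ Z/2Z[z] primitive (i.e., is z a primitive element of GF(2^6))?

Write f(z) = z^6 + z^5 + 1.
|GF(2^6)^×| = 2^6 − 1 = 63. Prime factorization: 63 = 3^2·7.
f is primitive ⇔ z has order 63 in GF(2)[z]/(f), i.e. z^(63/q) ≠ 1 for each prime q | 63.
z^(21) mod f = z^5 + z^4 + z^3 + 1.
z^(9) mod f = z^5 + z^3 + z^2 + z + 1.
None equal 1, so z has full order 63; f is primitive.

Yes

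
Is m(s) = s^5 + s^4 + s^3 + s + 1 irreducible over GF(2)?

Yes

Check for roots in GF(2): m(0) = 1; m(1) = 1.
No roots, so no linear factors.
Monic irreducibles of degree 2 over GF(2): s^2 + s + 1.
None of them divide m (all give nonzero remainder).
No irreducible factor of degree ≤ 2 exists, so m is irreducible over GF(2).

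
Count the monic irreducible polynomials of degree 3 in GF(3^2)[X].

x^(9^3) − x is the product of all monic irreducibles of degree dividing 3; Möbius inversion gives N = (1/3) Σ μ(3/d)·9^d.
Divisors of 3: 1, 3; μ(3/d) for each: -1, 1.
Σ = − 9^1 + 9^3 = 720.
N = 720/3 = 240.

240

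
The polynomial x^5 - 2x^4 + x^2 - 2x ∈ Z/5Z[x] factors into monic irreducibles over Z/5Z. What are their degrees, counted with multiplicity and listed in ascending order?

Write g(x) = x^5 - 2x^4 + x^2 - 2x.
Roots in Z/5Z: g(0) = 0 → root; g(1) = 3; g(2) = 0 → root; g(3) = 4; g(4) = 0 → root.
Linear factors from roots: (x), (x - 2), (x + 1).
Complete factorization: g(x) = (x)·(x + 1)·(x - 2)·(x^2 - x + 1).
Factor degrees with multiplicity: 1 + 1 + 1 + 2 = 5.

1, 1, 1, 2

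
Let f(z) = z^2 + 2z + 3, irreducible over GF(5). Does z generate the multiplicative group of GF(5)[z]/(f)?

|GF(5^2)^×| = 5^2 − 1 = 24. Prime factorization: 24 = 2^3·3.
f is primitive ⇔ z has order 24 in GF(5)[z]/(f), i.e. z^(24/q) ≠ 1 for each prime q | 24.
z^(12) mod f = 4.
z^(8) mod f = 4z + 1.
None equal 1, so z has full order 24; f is primitive.

Yes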